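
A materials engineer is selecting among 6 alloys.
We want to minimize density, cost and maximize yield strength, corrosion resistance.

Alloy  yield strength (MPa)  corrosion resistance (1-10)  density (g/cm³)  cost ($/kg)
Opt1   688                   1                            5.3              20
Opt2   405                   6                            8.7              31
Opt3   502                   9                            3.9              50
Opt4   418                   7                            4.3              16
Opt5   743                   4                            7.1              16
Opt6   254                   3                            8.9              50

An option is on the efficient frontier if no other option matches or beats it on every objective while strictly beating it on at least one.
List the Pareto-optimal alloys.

Opt1: not dominated.
Opt2: dominated by Opt4 (yield strength 418≥405, corrosion resistance 7≥6, density 4.3≤8.7, cost 16≤31).
Opt3: not dominated (best corrosion resistance).
Opt4: not dominated.
Opt5: not dominated (best yield strength).
Opt6: dominated by Opt2 (yield strength 405≥254, corrosion resistance 6≥3, density 8.7≤8.9, cost 31≤50).

Opt1, Opt3, Opt4, Opt5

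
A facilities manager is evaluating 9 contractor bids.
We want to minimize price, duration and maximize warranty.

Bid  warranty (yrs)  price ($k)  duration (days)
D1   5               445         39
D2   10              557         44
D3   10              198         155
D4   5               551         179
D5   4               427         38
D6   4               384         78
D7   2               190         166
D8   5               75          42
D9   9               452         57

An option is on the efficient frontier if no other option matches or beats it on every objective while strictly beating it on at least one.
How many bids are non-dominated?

6

D1: not dominated.
D2: not dominated.
D3: not dominated.
D4: dominated by D1 (warranty 5≥5, price 445≤551, duration 39≤179).
D5: not dominated (best duration).
D6: dominated by D8 (warranty 5≥4, price 75≤384, duration 42≤78).
D7: dominated by D8 (warranty 5≥2, price 75≤190, duration 42≤166).
D8: not dominated (best price).
D9: not dominated.
Pareto-optimal: D1, D2, D3, D5, D8, D9 → 6.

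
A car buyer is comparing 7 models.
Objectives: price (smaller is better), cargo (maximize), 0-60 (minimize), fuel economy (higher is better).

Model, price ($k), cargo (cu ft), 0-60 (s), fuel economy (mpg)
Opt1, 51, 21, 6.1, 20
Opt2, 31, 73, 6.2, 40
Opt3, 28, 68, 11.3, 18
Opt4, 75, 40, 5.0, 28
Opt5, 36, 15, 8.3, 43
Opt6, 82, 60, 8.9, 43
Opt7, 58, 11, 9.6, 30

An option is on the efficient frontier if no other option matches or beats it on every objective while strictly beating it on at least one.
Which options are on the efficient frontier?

Opt1, Opt2, Opt3, Opt4, Opt5, Opt6

Opt1: not dominated.
Opt2: not dominated (best cargo).
Opt3: not dominated (best price).
Opt4: not dominated (best 0-60).
Opt5: not dominated.
Opt6: not dominated.
Opt7: dominated by Opt2 (price 31≤58, cargo 73≥11, 0-60 6.2≤9.6, fuel economy 40≥30).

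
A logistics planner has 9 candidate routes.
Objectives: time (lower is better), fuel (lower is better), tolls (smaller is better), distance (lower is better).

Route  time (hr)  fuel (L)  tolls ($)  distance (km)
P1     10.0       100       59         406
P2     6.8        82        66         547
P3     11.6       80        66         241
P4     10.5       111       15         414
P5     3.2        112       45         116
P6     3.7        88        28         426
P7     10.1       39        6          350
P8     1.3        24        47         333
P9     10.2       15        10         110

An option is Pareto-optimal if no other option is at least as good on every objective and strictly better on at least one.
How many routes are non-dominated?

P1: dominated by P8 (time 1.3≤10.0, fuel 24≤100, tolls 47≤59, distance 333≤406).
P2: dominated by P8 (time 1.3≤6.8, fuel 24≤82, tolls 47≤66, distance 333≤547).
P3: dominated by P9 (time 10.2≤11.6, fuel 15≤80, tolls 10≤66, distance 110≤241).
P4: dominated by P7 (time 10.1≤10.5, fuel 39≤111, tolls 6≤15, distance 350≤414).
P5: not dominated.
P6: not dominated.
P7: not dominated (best tolls).
P8: not dominated (best time).
P9: not dominated (best fuel).
Pareto-optimal: P5, P6, P7, P8, P9 → 5.

5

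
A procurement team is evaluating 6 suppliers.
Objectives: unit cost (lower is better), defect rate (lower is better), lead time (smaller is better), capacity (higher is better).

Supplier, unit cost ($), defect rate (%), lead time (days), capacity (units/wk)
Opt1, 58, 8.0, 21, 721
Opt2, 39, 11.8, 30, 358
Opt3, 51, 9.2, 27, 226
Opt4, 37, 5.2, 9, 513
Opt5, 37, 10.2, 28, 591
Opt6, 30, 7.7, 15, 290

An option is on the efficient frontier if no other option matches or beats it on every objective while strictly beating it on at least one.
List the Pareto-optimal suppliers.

Opt1: not dominated (best capacity).
Opt2: dominated by Opt4 (unit cost 37≤39, defect rate 5.2≤11.8, lead time 9≤30, capacity 513≥358).
Opt3: dominated by Opt4 (unit cost 37≤51, defect rate 5.2≤9.2, lead time 9≤27, capacity 513≥226).
Opt4: not dominated (best defect rate).
Opt5: not dominated.
Opt6: not dominated (best unit cost).

Opt1, Opt4, Opt5, Opt6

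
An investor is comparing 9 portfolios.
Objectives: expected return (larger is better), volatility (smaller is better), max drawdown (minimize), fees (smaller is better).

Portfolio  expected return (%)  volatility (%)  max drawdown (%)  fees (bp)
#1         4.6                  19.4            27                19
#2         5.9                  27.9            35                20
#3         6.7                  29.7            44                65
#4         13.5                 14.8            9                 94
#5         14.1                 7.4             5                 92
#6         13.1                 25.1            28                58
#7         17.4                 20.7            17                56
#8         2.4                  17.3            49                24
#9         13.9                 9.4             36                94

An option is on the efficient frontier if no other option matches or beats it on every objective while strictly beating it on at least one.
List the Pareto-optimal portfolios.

#1: not dominated (best fees).
#2: not dominated.
#3: dominated by #6 (expected return 13.1≥6.7, volatility 25.1≤29.7, max drawdown 28≤44, fees 58≤65).
#4: dominated by #5 (expected return 14.1≥13.5, volatility 7.4≤14.8, max drawdown 5≤9, fees 92≤94).
#5: not dominated (best volatility).
#6: dominated by #7 (expected return 17.4≥13.1, volatility 20.7≤25.1, max drawdown 17≤28, fees 56≤58).
#7: not dominated (best expected return).
#8: not dominated.
#9: dominated by #5 (expected return 14.1≥13.9, volatility 7.4≤9.4, max drawdown 5≤36, fees 92≤94).

#1, #2, #5, #7, #8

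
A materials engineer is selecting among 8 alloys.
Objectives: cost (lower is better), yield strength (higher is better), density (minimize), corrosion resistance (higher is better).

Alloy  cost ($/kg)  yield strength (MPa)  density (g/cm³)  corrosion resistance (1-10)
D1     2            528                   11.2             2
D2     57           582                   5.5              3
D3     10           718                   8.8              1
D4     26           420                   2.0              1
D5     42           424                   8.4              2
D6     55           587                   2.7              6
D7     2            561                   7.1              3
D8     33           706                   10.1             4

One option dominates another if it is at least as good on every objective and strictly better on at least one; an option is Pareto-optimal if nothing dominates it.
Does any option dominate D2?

D6 vs D2: cost 55≤57, yield strength 587≥582, density 2.7≤5.5, corrosion resistance 6≥3 — D6 is at least as good on every objective and strictly better on at least one, so D6 dominates D2.

Yes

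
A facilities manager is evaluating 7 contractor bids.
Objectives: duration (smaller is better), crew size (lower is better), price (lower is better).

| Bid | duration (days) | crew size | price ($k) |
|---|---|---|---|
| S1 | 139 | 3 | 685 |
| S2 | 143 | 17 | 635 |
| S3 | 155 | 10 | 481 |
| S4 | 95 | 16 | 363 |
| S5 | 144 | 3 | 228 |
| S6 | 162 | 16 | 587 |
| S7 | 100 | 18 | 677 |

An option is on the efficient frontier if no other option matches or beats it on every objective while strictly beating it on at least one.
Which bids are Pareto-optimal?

S1, S4, S5

S1: not dominated.
S2: dominated by S4 (duration 95≤143, crew size 16≤17, price 363≤635).
S3: dominated by S5 (duration 144≤155, crew size 3≤10, price 228≤481).
S4: not dominated (best duration).
S5: not dominated (best price).
S6: dominated by S3 (duration 155≤162, crew size 10≤16, price 481≤587).
S7: dominated by S4 (duration 95≤100, crew size 16≤18, price 363≤677).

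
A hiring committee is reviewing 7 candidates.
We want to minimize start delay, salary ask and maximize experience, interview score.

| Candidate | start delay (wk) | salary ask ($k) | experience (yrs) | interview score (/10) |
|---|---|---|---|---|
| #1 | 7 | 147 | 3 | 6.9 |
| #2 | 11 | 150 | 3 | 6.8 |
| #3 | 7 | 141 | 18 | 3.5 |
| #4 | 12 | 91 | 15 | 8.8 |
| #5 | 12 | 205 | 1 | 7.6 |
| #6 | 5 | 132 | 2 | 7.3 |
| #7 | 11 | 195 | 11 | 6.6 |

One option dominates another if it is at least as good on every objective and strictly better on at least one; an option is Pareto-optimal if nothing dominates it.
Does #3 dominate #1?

No

#3 vs #1: #3 is worse on interview score (3.5 vs 6.9), so it does not dominate #1.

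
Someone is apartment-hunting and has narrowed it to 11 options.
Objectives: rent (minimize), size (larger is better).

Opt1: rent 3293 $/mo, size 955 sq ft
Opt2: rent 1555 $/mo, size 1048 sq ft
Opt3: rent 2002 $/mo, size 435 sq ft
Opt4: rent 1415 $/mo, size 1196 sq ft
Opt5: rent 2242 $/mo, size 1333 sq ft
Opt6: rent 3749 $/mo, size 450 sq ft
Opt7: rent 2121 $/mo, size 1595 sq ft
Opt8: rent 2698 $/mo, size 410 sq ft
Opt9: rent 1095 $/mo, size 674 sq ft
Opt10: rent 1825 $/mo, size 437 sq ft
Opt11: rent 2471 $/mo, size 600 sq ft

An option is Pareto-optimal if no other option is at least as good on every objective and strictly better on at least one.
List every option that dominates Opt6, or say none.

Opt1, Opt2, Opt4, Opt5, Opt7, Opt9, Opt11

Opt1: rent 3293≤3749, size 955≥450 — dominates Opt6.
Opt2: rent 1555≤3749, size 1048≥450 — dominates Opt6.
Opt4: rent 1415≤3749, size 1196≥450 — dominates Opt6.
Opt5: rent 2242≤3749, size 1333≥450 — dominates Opt6.
Opt7: rent 2121≤3749, size 1595≥450 — dominates Opt6.
Opt9: rent 1095≤3749, size 674≥450 — dominates Opt6.
Opt11: rent 2471≤3749, size 600≥450 — dominates Opt6.
Others (Opt3, Opt8, Opt10) are each worse than Opt6 on at least one objective.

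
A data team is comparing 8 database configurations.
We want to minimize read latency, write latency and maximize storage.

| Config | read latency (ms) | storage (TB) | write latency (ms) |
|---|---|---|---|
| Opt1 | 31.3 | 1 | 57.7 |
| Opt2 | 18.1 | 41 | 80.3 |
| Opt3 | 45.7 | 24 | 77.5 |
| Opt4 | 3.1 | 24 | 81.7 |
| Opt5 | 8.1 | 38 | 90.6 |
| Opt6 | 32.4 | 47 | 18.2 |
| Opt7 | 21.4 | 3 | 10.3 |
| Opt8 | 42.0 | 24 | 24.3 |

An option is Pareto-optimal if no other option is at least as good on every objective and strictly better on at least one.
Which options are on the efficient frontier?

Opt1: dominated by Opt7 (read latency 21.4≤31.3, storage 3≥1, write latency 10.3≤57.7).
Opt2: not dominated.
Opt3: dominated by Opt6 (read latency 32.4≤45.7, storage 47≥24, write latency 18.2≤77.5).
Opt4: not dominated (best read latency).
Opt5: not dominated.
Opt6: not dominated (best storage).
Opt7: not dominated (best write latency).
Opt8: dominated by Opt6 (read latency 32.4≤42.0, storage 47≥24, write latency 18.2≤24.3).

Opt2, Opt4, Opt5, Opt6, Opt7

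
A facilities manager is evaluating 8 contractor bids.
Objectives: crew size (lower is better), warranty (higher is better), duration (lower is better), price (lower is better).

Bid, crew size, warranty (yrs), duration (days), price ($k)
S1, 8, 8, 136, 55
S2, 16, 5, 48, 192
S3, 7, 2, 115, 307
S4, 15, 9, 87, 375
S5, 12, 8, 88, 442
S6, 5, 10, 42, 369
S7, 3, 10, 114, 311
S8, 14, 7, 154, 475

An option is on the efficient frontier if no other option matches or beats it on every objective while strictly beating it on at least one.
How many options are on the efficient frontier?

S1: not dominated (best price).
S2: not dominated.
S3: not dominated.
S4: dominated by S6 (crew size 5≤15, warranty 10≥9, duration 42≤87, price 369≤375).
S5: dominated by S6 (crew size 5≤12, warranty 10≥8, duration 42≤88, price 369≤442).
S6: not dominated (best duration).
S7: not dominated (best crew size).
S8: dominated by S1 (crew size 8≤14, warranty 8≥7, duration 136≤154, price 55≤475).
Pareto-optimal: S1, S2, S3, S6, S7 → 5.

5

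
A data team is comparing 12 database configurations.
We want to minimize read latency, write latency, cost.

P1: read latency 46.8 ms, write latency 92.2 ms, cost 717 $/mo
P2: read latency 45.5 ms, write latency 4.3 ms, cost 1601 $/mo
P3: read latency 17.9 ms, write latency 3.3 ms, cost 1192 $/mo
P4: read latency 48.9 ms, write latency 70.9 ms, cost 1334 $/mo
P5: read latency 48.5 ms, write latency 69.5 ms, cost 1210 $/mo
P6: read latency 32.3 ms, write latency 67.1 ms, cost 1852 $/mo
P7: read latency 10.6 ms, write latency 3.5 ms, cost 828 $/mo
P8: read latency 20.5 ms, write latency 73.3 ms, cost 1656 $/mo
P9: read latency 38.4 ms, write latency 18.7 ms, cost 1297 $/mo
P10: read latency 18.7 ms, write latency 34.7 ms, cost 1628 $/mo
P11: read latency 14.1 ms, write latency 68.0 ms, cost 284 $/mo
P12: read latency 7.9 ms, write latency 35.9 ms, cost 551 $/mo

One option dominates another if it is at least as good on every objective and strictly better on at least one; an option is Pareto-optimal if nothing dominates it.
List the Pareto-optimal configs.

P1: dominated by P11 (read latency 14.1≤46.8, write latency 68.0≤92.2, cost 284≤717).
P2: dominated by P3 (read latency 17.9≤45.5, write latency 3.3≤4.3, cost 1192≤1601).
P3: not dominated (best write latency).
P4: dominated by P3 (read latency 17.9≤48.9, write latency 3.3≤70.9, cost 1192≤1334).
P5: dominated by P3 (read latency 17.9≤48.5, write latency 3.3≤69.5, cost 1192≤1210).
P6: dominated by P3 (read latency 17.9≤32.3, write latency 3.3≤67.1, cost 1192≤1852).
P7: not dominated.
P8: dominated by P3 (read latency 17.9≤20.5, write latency 3.3≤73.3, cost 1192≤1656).
P9: dominated by P3 (read latency 17.9≤38.4, write latency 3.3≤18.7, cost 1192≤1297).
P10: dominated by P3 (read latency 17.9≤18.7, write latency 3.3≤34.7, cost 1192≤1628).
P11: not dominated (best cost).
P12: not dominated (best read latency).

P3, P7, P11, P12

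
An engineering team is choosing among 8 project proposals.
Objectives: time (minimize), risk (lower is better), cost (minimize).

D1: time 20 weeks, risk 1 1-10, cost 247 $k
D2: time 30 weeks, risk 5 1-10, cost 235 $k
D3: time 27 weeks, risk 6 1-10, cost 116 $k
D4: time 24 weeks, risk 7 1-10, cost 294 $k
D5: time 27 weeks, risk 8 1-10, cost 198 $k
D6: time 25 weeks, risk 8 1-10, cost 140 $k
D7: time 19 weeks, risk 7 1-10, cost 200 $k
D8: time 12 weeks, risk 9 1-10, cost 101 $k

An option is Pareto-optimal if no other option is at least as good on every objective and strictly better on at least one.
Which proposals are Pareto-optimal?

D1, D2, D3, D6, D7, D8

D1: not dominated (best risk).
D2: not dominated.
D3: not dominated.
D4: dominated by D1 (time 20≤24, risk 1≤7, cost 247≤294).
D5: dominated by D3 (time 27≤27, risk 6≤8, cost 116≤198).
D6: not dominated.
D7: not dominated.
D8: not dominated (best time).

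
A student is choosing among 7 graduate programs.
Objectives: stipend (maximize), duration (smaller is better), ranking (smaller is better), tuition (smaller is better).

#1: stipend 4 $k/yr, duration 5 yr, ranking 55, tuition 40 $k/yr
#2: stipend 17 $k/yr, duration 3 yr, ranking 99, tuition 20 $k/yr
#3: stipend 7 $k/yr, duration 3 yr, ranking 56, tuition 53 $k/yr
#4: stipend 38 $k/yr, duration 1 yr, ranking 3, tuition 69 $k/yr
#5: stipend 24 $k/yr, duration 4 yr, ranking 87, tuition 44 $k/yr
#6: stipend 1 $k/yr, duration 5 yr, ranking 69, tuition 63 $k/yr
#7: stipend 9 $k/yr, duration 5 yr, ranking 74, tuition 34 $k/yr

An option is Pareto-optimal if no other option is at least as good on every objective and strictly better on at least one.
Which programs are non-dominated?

#1, #2, #3, #4, #5, #7

#1: not dominated.
#2: not dominated (best tuition).
#3: not dominated.
#4: not dominated (best stipend).
#5: not dominated.
#6: dominated by #1 (stipend 4≥1, duration 5≤5, ranking 55≤69, tuition 40≤63).
#7: not dominated.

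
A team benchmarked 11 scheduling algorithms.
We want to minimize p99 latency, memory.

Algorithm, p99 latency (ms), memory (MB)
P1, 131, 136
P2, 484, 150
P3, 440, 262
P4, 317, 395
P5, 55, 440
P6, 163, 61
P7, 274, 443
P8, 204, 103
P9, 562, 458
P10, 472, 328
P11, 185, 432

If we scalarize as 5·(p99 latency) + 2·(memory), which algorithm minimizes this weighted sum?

P1: 5·131 + 2·136 = 927
P2: 5·484 + 2·150 = 2720
P3: 5·440 + 2·262 = 2724
P4: 5·317 + 2·395 = 2375
P5: 5·55 + 2·440 = 1155
P6: 5·163 + 2·61 = 937
P7: 5·274 + 2·443 = 2256
P8: 5·204 + 2·103 = 1226
P9: 5·562 + 2·458 = 3726
P10: 5·472 + 2·328 = 3016
P11: 5·185 + 2·432 = 1789
Lowest: P1 at 927.

P1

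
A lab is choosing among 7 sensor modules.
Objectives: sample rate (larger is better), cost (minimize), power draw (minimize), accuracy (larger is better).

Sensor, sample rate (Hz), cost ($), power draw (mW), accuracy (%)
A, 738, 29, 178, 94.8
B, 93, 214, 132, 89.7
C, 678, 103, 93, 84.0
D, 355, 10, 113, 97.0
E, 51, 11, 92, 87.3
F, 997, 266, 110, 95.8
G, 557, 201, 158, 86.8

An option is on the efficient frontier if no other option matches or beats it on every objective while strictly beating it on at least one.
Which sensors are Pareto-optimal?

A, C, D, E, F, G

A: not dominated.
B: dominated by D (sample rate 355≥93, cost 10≤214, power draw 113≤132, accuracy 97.0≥89.7).
C: not dominated.
D: not dominated (best cost).
E: not dominated (best power draw).
F: not dominated (best sample rate).
G: not dominated.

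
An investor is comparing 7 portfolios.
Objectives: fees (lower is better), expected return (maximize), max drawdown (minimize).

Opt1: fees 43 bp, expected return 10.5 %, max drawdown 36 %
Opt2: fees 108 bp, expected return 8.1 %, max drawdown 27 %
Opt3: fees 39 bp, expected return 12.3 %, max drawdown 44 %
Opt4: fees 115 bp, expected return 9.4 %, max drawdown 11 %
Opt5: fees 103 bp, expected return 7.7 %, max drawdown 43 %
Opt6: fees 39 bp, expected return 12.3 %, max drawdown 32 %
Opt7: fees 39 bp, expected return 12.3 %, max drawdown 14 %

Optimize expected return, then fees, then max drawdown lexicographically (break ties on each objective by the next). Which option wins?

Opt7

First maximize expected return: best is 12.3, kept {Opt3, Opt6, Opt7}.
Then minimize fees: best is 39, kept {Opt3, Opt6, Opt7}.
Then minimize max drawdown: best is 14, kept {Opt7}.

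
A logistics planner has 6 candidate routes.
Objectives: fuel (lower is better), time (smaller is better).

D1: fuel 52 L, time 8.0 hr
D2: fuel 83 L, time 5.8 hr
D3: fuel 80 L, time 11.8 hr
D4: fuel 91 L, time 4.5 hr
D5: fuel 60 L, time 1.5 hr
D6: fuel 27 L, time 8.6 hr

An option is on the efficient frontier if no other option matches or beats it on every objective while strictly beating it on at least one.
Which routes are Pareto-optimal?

D1: not dominated.
D2: dominated by D5 (fuel 60≤83, time 1.5≤5.8).
D3: dominated by D1 (fuel 52≤80, time 8.0≤11.8).
D4: dominated by D5 (fuel 60≤91, time 1.5≤4.5).
D5: not dominated (best time).
D6: not dominated (best fuel).

D1, D5, D6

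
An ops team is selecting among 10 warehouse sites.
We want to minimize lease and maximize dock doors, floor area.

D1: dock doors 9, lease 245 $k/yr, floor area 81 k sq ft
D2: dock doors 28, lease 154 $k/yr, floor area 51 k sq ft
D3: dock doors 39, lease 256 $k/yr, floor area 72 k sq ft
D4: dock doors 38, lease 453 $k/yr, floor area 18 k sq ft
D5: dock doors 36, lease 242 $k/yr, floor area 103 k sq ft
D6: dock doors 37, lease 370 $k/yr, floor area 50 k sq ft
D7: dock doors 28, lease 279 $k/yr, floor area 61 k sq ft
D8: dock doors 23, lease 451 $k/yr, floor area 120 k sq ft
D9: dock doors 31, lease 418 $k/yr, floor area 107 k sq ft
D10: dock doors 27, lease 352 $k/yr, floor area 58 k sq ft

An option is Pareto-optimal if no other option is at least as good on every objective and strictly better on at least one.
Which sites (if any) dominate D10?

D3: dock doors 39≥27, lease 256≤352, floor area 72≥58 — dominates D10.
D5: dock doors 36≥27, lease 242≤352, floor area 103≥58 — dominates D10.
D7: dock doors 28≥27, lease 279≤352, floor area 61≥58 — dominates D10.
Others (D1, D2, D4, D6, D8, D9) are each worse than D10 on at least one objective.

D3, D5, D7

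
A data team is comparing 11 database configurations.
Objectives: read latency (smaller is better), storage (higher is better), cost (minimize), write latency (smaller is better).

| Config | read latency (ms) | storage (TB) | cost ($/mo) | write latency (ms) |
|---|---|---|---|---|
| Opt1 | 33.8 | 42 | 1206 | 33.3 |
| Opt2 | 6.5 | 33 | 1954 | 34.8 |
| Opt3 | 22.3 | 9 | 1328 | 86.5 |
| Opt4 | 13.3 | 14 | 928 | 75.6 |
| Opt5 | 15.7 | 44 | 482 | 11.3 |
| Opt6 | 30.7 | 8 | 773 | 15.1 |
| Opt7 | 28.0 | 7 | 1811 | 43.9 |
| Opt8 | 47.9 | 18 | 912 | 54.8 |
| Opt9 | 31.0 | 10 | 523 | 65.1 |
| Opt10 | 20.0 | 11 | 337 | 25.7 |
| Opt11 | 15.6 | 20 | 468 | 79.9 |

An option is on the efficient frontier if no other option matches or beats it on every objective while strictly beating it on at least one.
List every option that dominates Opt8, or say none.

Opt5: read latency 15.7≤47.9, storage 44≥18, cost 482≤912, write latency 11.3≤54.8 — dominates Opt8.
Others (Opt1, Opt2, Opt3, Opt4, Opt6, Opt7, Opt9, Opt10, Opt11) are each worse than Opt8 on at least one objective.

Opt5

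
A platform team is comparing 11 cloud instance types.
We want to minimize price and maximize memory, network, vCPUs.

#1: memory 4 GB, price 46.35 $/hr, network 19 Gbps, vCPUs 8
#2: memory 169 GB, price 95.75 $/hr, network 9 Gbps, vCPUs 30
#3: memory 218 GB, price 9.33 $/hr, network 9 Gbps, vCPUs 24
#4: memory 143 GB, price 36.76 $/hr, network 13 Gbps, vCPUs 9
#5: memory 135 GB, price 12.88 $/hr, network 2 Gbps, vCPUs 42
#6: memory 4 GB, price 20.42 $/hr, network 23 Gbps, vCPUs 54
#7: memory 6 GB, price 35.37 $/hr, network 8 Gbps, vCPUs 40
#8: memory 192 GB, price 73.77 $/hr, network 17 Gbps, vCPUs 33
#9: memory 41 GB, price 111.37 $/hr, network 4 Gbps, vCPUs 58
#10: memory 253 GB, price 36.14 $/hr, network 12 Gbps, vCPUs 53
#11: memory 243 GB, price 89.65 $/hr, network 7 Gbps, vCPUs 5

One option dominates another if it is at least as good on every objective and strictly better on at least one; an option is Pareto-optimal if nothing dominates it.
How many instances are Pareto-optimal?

#1: dominated by #6 (memory 4≥4, price 20.42≤46.35, network 23≥19, vCPUs 54≥8).
#2: dominated by #8 (memory 192≥169, price 73.77≤95.75, network 17≥9, vCPUs 33≥30).
#3: not dominated (best price).
#4: not dominated.
#5: not dominated.
#6: not dominated (best network).
#7: not dominated.
#8: not dominated.
#9: not dominated (best vCPUs).
#10: not dominated (best memory).
#11: dominated by #10 (memory 253≥243, price 36.14≤89.65, network 12≥7, vCPUs 53≥5).
Pareto-optimal: #3, #4, #5, #6, #7, #8, #9, #10 → 8.

8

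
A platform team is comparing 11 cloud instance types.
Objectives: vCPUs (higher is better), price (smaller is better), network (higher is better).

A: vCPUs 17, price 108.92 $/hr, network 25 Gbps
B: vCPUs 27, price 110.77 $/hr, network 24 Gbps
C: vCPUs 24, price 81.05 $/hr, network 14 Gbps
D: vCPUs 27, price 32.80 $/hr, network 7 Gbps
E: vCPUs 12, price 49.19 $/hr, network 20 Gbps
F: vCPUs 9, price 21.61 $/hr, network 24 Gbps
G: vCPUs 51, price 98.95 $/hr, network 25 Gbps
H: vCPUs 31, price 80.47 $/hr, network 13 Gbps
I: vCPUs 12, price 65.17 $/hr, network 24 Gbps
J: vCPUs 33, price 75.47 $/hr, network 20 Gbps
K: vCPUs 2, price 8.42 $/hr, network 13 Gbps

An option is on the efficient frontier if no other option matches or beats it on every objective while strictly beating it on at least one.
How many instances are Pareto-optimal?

A: dominated by G (vCPUs 51≥17, price 98.95≤108.92, network 25≥25).
B: dominated by G (vCPUs 51≥27, price 98.95≤110.77, network 25≥24).
C: dominated by J (vCPUs 33≥24, price 75.47≤81.05, network 20≥14).
D: not dominated.
E: not dominated.
F: not dominated.
G: not dominated (best vCPUs).
H: dominated by J (vCPUs 33≥31, price 75.47≤80.47, network 20≥13).
I: not dominated.
J: not dominated.
K: not dominated (best price).
Pareto-optimal: D, E, F, G, I, J, K → 7.

7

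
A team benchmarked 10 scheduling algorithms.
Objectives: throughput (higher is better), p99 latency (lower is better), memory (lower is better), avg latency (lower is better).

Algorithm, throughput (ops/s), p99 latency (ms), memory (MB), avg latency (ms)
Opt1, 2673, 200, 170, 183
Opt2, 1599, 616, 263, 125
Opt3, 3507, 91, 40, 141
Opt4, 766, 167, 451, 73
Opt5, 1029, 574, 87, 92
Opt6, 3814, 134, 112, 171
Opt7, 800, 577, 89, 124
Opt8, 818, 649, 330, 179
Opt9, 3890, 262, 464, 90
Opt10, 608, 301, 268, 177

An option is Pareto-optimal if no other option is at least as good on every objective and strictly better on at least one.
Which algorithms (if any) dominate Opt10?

Opt3, Opt6

Opt3: throughput 3507≥608, p99 latency 91≤301, memory 40≤268, avg latency 141≤177 — dominates Opt10.
Opt6: throughput 3814≥608, p99 latency 134≤301, memory 112≤268, avg latency 171≤177 — dominates Opt10.
Others (Opt1, Opt2, Opt4, Opt5, Opt7, Opt8, Opt9) are each worse than Opt10 on at least one objective.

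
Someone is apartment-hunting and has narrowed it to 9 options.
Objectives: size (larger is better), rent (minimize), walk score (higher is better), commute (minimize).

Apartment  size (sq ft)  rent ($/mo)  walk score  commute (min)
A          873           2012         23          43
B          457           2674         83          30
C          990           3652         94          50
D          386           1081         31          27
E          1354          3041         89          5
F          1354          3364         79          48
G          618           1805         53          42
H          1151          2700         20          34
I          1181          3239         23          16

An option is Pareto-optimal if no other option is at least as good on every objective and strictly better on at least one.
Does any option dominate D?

No

A: worse on rent (2012 vs 1081).
B: worse on rent (2674 vs 1081).
C: worse on rent (3652 vs 1081).
E: worse on rent (3041 vs 1081).
F: worse on rent (3364 vs 1081).
G: worse on rent (1805 vs 1081).
H: worse on rent (2700 vs 1081).
I: worse on rent (3239 vs 1081).
No option is at least as good as D on every objective and strictly better on one.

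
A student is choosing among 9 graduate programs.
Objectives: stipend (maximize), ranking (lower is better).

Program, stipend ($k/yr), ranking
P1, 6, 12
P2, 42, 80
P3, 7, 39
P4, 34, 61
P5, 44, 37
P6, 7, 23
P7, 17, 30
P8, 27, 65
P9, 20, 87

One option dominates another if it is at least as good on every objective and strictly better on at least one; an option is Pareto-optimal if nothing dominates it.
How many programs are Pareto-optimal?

4

P1: not dominated (best ranking).
P2: dominated by P5 (stipend 44≥42, ranking 37≤80).
P3: dominated by P5 (stipend 44≥7, ranking 37≤39).
P4: dominated by P5 (stipend 44≥34, ranking 37≤61).
P5: not dominated (best stipend).
P6: not dominated.
P7: not dominated.
P8: dominated by P4 (stipend 34≥27, ranking 61≤65).
P9: dominated by P2 (stipend 42≥20, ranking 80≤87).
Pareto-optimal: P1, P5, P6, P7 → 4.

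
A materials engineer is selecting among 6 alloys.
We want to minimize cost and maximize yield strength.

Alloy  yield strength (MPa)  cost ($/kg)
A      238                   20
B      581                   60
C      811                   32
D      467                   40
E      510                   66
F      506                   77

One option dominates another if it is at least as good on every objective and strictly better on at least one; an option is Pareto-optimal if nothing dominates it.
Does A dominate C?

No

A vs C: A is worse on yield strength (238 vs 811), so it does not dominate C.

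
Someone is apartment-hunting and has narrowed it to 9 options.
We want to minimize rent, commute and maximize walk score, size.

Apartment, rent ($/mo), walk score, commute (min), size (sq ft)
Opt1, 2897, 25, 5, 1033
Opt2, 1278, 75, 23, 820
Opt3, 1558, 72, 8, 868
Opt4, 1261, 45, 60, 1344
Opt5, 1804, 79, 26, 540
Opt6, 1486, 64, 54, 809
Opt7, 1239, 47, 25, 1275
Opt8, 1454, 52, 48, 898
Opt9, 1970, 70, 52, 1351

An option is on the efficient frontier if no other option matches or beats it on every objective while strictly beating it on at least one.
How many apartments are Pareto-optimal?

Opt1: not dominated (best commute).
Opt2: not dominated.
Opt3: not dominated.
Opt4: not dominated.
Opt5: not dominated (best walk score).
Opt6: dominated by Opt2 (rent 1278≤1486, walk score 75≥64, commute 23≤54, size 820≥809).
Opt7: not dominated (best rent).
Opt8: not dominated.
Opt9: not dominated (best size).
Pareto-optimal: Opt1, Opt2, Opt3, Opt4, Opt5, Opt7, Opt8, Opt9 → 8.

8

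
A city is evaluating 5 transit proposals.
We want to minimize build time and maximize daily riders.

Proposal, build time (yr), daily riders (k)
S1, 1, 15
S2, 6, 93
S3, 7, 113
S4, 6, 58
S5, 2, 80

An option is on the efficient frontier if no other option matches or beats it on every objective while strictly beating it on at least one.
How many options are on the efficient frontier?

S1: not dominated (best build time).
S2: not dominated.
S3: not dominated (best daily riders).
S4: dominated by S2 (build time 6≤6, daily riders 93≥58).
S5: not dominated.
Pareto-optimal: S1, S2, S3, S5 → 4.

4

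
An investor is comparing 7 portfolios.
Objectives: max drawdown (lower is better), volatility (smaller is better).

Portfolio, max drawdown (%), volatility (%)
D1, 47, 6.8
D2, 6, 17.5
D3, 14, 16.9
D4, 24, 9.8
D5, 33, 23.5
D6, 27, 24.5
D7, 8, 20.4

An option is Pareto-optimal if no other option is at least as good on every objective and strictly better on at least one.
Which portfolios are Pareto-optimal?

D1: not dominated (best volatility).
D2: not dominated (best max drawdown).
D3: not dominated.
D4: not dominated.
D5: dominated by D2 (max drawdown 6≤33, volatility 17.5≤23.5).
D6: dominated by D2 (max drawdown 6≤27, volatility 17.5≤24.5).
D7: dominated by D2 (max drawdown 6≤8, volatility 17.5≤20.4).

D1, D2, D3, D4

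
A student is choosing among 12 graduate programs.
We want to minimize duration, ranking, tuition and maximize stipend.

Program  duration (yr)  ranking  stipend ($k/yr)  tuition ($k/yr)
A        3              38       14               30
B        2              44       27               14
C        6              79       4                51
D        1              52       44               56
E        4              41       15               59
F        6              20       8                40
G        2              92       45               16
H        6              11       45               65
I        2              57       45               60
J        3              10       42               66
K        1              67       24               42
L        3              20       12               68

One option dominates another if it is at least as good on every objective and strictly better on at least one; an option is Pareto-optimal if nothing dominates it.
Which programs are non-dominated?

A, B, D, E, F, G, H, I, J, K

A: not dominated.
B: not dominated (best tuition).
C: dominated by A (duration 3≤6, ranking 38≤79, stipend 14≥4, tuition 30≤51).
D: not dominated.
E: not dominated.
F: not dominated.
G: not dominated.
H: not dominated.
I: not dominated.
J: not dominated (best ranking).
K: not dominated.
L: dominated by J (duration 3≤3, ranking 10≤20, stipend 42≥12, tuition 66≤68).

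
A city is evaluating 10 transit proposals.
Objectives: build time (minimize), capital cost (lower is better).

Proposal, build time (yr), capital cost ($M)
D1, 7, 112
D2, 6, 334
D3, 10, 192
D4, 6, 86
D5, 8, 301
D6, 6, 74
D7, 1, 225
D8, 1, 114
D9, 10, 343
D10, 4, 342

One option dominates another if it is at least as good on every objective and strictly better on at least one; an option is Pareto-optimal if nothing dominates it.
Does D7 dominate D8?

No

D7 vs D8: D7 is worse on capital cost (225 vs 114), so it does not dominate D8.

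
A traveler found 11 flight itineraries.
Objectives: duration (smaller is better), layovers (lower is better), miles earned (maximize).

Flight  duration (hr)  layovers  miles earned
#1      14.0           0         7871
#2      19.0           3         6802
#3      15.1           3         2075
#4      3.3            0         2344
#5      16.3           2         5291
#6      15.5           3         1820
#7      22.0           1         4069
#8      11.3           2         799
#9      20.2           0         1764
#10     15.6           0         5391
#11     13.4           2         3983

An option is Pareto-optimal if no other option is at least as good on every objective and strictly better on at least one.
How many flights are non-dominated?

3

#1: not dominated (best miles earned).
#2: dominated by #1 (duration 14.0≤19.0, layovers 0≤3, miles earned 7871≥6802).
#3: dominated by #1 (duration 14.0≤15.1, layovers 0≤3, miles earned 7871≥2075).
#4: not dominated (best duration).
#5: dominated by #1 (duration 14.0≤16.3, layovers 0≤2, miles earned 7871≥5291).
#6: dominated by #1 (duration 14.0≤15.5, layovers 0≤3, miles earned 7871≥1820).
#7: dominated by #1 (duration 14.0≤22.0, layovers 0≤1, miles earned 7871≥4069).
#8: dominated by #4 (duration 3.3≤11.3, layovers 0≤2, miles earned 2344≥799).
#9: dominated by #1 (duration 14.0≤20.2, layovers 0≤0, miles earned 7871≥1764).
#10: dominated by #1 (duration 14.0≤15.6, layovers 0≤0, miles earned 7871≥5391).
#11: not dominated.
Pareto-optimal: #1, #4, #11 → 3.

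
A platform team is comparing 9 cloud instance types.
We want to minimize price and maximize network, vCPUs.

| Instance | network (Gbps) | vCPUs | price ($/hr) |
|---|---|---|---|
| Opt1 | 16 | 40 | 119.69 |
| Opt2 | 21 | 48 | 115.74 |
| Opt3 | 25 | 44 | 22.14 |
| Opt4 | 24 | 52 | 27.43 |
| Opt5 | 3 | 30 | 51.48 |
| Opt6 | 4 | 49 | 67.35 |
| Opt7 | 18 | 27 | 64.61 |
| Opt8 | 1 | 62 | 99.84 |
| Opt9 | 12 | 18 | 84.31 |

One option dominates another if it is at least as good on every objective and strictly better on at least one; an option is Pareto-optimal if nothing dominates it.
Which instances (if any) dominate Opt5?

Opt3, Opt4

Opt3: network 25≥3, vCPUs 44≥30, price 22.14≤51.48 — dominates Opt5.
Opt4: network 24≥3, vCPUs 52≥30, price 27.43≤51.48 — dominates Opt5.
Others (Opt1, Opt2, Opt6, Opt7, Opt8, Opt9) are each worse than Opt5 on at least one objective.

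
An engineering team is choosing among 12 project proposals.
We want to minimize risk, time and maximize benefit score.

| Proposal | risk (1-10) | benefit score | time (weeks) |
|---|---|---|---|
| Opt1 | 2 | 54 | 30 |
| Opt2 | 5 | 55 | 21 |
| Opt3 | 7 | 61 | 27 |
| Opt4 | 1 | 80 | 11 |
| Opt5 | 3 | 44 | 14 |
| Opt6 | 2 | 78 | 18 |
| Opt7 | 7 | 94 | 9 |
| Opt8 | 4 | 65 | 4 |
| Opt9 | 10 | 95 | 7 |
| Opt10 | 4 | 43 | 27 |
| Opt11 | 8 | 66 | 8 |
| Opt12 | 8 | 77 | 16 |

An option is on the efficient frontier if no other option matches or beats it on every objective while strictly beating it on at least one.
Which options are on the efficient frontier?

Opt1: dominated by Opt4 (risk 1≤2, benefit score 80≥54, time 11≤30).
Opt2: dominated by Opt4 (risk 1≤5, benefit score 80≥55, time 11≤21).
Opt3: dominated by Opt4 (risk 1≤7, benefit score 80≥61, time 11≤27).
Opt4: not dominated (best risk).
Opt5: dominated by Opt4 (risk 1≤3, benefit score 80≥44, time 11≤14).
Opt6: dominated by Opt4 (risk 1≤2, benefit score 80≥78, time 11≤18).
Opt7: not dominated.
Opt8: not dominated (best time).
Opt9: not dominated (best benefit score).
Opt10: dominated by Opt4 (risk 1≤4, benefit score 80≥43, time 11≤27).
Opt11: not dominated.
Opt12: dominated by Opt4 (risk 1≤8, benefit score 80≥77, time 11≤16).

Opt4, Opt7, Opt8, Opt9, Opt11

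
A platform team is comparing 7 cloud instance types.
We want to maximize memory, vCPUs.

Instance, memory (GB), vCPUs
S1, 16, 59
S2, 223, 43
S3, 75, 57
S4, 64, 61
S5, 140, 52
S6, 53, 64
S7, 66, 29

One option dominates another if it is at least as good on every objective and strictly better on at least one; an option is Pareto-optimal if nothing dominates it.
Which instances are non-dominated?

S2, S3, S4, S5, S6

S1: dominated by S4 (memory 64≥16, vCPUs 61≥59).
S2: not dominated (best memory).
S3: not dominated.
S4: not dominated.
S5: not dominated.
S6: not dominated (best vCPUs).
S7: dominated by S2 (memory 223≥66, vCPUs 43≥29).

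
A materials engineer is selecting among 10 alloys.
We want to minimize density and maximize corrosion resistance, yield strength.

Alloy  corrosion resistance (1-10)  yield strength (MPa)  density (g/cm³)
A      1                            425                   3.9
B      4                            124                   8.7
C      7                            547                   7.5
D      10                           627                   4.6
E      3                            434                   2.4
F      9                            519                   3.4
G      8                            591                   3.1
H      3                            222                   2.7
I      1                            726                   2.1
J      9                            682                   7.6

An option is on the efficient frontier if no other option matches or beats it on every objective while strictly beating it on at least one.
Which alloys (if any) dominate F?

A: worse on corrosion resistance (1 vs 9).
B: worse on corrosion resistance (4 vs 9).
C: worse on corrosion resistance (7 vs 9).
D: worse on density (4.6 vs 3.4).
E: worse on corrosion resistance (3 vs 9).
G: worse on corrosion resistance (8 vs 9).
H: worse on corrosion resistance (3 vs 9).
I: worse on corrosion resistance (1 vs 9).
J: worse on density (7.6 vs 3.4).
No option dominates F.

none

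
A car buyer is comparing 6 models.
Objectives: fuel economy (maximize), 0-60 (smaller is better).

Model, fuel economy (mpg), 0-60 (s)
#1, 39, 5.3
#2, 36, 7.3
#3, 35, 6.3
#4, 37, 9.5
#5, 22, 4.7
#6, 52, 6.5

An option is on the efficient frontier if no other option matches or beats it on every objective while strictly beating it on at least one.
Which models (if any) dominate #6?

#1: worse on fuel economy (39 vs 52).
#2: worse on fuel economy (36 vs 52).
#3: worse on fuel economy (35 vs 52).
#4: worse on fuel economy (37 vs 52).
#5: worse on fuel economy (22 vs 52).
No option dominates #6.

none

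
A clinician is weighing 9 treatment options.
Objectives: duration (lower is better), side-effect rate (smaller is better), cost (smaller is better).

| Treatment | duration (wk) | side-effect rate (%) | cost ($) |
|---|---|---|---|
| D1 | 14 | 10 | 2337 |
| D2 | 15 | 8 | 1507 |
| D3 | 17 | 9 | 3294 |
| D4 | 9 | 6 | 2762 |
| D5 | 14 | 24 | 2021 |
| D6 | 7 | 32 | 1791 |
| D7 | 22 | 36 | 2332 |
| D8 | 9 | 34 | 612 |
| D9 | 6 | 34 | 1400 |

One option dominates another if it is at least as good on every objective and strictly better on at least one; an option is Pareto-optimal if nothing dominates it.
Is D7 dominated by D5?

Yes

D5 vs D7: duration 14≤22, side-effect rate 24≤36, cost 2021≤2332 — D5 is at least as good on every objective with at least one strict improvement.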